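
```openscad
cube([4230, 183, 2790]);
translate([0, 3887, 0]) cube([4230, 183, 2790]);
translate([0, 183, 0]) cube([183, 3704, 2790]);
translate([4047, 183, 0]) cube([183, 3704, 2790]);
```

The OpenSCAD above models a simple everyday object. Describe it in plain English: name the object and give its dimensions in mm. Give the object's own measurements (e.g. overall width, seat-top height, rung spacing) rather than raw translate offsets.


The wall frame of a small rectangular building: four walls, each 2790 mm tall and 183 mm thick, enclosing a footprint 4230 mm (x) by 4070 mm (y) outside-to-outside, with no floor or roof. The front and back walls (the −y and +y sides) span the full width; the two side walls fit between them.


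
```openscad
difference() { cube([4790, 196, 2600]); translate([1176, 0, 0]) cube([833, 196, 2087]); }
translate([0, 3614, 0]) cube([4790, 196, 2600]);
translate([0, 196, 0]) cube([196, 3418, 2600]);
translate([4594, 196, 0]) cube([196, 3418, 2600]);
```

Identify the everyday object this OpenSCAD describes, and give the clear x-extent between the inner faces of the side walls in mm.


A single room. The interior width is 4398 mm.

Four walls enclosing a rectangle with a door in the front wall — a room. Outside width 4790 minus two 196 mm walls gives 4398 mm.


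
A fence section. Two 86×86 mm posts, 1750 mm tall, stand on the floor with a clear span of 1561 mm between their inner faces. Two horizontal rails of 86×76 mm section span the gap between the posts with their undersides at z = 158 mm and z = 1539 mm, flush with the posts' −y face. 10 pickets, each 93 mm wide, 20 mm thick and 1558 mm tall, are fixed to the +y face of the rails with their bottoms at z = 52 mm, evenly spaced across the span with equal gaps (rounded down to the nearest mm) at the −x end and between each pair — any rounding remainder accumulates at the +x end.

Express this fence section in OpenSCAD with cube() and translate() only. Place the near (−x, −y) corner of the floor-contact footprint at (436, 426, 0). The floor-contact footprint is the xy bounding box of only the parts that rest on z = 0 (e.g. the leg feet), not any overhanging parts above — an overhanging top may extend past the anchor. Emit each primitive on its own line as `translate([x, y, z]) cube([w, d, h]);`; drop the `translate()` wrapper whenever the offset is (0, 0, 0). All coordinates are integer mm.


translate([436, 426, 0]) cube([86, 86, 1750]);
translate([2083, 426, 0]) cube([86, 86, 1750]);
translate([522, 426, 158]) cube([1561, 86, 76]);
translate([522, 426, 1539]) cube([1561, 86, 76]);
translate([579, 512, 52]) cube([93, 20, 1558]);
translate([729, 512, 52]) cube([93, 20, 1558]);
translate([879, 512, 52]) cube([93, 20, 1558]);
translate([1029, 512, 52]) cube([93, 20, 1558]);
translate([1179, 512, 52]) cube([93, 20, 1558]);
translate([1329, 512, 52]) cube([93, 20, 1558]);
translate([1479, 512, 52]) cube([93, 20, 1558]);
translate([1629, 512, 52]) cube([93, 20, 1558]);
translate([1779, 512, 52]) cube([93, 20, 1558]);
translate([1929, 512, 52]) cube([93, 20, 1558]);


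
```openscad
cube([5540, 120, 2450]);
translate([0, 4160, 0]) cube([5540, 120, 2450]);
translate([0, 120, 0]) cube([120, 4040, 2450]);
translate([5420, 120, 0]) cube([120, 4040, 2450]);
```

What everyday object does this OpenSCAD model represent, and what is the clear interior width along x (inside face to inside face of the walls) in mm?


A house (or room) frame. The interior width is 5300 mm.

Four 2450 mm walls enclosing a rectangle with no floor or roof — a room or house frame. Outside width is 5540 mm and wall thickness is 120 mm, so the interior width is 5540 − 2 × 120 = 5300 mm.


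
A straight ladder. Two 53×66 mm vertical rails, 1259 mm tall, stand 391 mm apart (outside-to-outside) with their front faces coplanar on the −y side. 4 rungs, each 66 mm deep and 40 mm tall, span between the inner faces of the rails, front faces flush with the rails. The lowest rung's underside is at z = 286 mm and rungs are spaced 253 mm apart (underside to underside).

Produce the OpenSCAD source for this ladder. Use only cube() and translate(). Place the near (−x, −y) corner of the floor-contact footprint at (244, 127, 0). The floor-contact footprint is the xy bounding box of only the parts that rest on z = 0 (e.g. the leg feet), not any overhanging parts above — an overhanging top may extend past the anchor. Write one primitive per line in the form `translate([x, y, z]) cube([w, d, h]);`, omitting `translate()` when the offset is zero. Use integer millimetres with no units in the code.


translate([244, 127, 0]) cube([53, 66, 1259]);
translate([582, 127, 0]) cube([53, 66, 1259]);
translate([297, 127, 286]) cube([285, 66, 40]);
translate([297, 127, 539]) cube([285, 66, 40]);
translate([297, 127, 792]) cube([285, 66, 40]);
translate([297, 127, 1045]) cube([285, 66, 40]);


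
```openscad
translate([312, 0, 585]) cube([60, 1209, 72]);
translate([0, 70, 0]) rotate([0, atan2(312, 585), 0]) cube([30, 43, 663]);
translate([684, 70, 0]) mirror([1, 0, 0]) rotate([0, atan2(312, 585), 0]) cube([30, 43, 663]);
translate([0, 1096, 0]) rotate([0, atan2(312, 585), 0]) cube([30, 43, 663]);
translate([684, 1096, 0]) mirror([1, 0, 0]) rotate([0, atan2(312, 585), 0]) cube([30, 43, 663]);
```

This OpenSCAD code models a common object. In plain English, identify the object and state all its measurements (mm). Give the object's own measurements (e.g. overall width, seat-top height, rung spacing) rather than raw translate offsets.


A sawhorse. A 60×1209×72 mm beam (x, y, z) sits on two A-frame leg pairs. Each pair is two raked legs of 30×43 mm section (43 mm along y) splaying symmetrically in x. Each leg rises 585 mm vertically over 312 mm of horizontal reach and is 663 mm long along its own axis. Every leg's outer bottom edge rests on the floor and its outer top edge meets a bottom edge of the beam — the left legs (tilting toward +x) meet the beam's −x bottom edge, the right legs (their mirror images, tilting toward −x) meet its +x bottom edge — so the leg tops tuck under the beam, the beam's underside is 585 mm above the floor, and the feet are 684 mm apart outside-to-outside with the beam centred between them. The two leg pairs are set in 70 mm from either end of the beam.


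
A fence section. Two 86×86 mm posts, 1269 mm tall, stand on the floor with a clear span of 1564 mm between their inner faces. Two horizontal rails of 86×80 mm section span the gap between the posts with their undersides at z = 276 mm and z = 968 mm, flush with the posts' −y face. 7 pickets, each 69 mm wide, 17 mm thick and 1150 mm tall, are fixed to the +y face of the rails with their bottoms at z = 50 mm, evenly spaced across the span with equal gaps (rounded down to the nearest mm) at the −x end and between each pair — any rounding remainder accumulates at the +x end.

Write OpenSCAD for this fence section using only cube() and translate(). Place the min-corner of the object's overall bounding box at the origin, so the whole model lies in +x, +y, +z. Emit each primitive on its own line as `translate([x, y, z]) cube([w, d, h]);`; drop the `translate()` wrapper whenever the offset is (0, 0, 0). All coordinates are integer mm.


cube([86, 86, 1269]);
translate([1650, 0, 0]) cube([86, 86, 1269]);
translate([86, 0, 276]) cube([1564, 86, 80]);
translate([86, 0, 968]) cube([1564, 86, 80]);
translate([221, 86, 50]) cube([69, 17, 1150]);
translate([425, 86, 50]) cube([69, 17, 1150]);
translate([629, 86, 50]) cube([69, 17, 1150]);
translate([833, 86, 50]) cube([69, 17, 1150]);
translate([1037, 86, 50]) cube([69, 17, 1150]);
translate([1241, 86, 50]) cube([69, 17, 1150]);
translate([1445, 86, 50]) cube([69, 17, 1150]);


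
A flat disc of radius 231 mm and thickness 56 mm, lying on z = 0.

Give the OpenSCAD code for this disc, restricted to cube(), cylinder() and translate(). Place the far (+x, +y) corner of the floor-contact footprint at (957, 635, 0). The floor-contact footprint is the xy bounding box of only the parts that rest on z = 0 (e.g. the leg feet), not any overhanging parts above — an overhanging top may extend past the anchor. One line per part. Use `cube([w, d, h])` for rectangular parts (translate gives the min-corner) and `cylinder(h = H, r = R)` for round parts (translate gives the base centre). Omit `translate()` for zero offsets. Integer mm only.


translate([726, 404, 0]) cylinder(h = 56, r = 231);


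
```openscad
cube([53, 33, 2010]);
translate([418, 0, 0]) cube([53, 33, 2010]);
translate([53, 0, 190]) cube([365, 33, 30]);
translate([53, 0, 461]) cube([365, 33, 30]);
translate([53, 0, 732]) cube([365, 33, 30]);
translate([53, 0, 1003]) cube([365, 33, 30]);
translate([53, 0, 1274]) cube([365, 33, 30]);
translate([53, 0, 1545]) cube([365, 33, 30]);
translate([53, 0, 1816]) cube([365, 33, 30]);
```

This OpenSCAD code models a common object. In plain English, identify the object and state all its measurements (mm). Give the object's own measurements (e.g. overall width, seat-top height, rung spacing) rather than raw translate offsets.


A straight ladder. Two 53×33 mm vertical rails, 2010 mm tall, stand 471 mm apart (outside-to-outside) with their front faces coplanar on the −y side. 7 rungs, each 33 mm deep and 30 mm tall, span between the inner faces of the rails, front faces flush with the rails. The lowest rung's underside is at z = 190 mm and rungs are spaced 271 mm apart (underside to underside).


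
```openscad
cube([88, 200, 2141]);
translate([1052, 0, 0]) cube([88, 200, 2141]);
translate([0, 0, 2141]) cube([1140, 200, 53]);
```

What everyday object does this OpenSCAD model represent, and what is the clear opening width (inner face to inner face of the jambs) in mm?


A door frame. The clear opening width is 964 mm.

Two 2141 mm tall posts with a header on top — a door frame. The left jamb is 88 mm wide at x = 0; the right jamb starts at x = 1052. The clear opening is 1052 − 88 = 964 mm.


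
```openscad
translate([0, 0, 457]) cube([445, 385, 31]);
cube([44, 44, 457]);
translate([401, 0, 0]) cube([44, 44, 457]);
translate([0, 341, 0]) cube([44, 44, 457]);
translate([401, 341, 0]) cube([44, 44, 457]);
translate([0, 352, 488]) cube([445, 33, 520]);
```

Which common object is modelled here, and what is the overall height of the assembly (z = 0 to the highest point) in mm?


A chair. The overall height is 1008 mm.

A slab on four corner posts with a tall panel at the back — a chair. The seat slab sits at z = 457 with thickness 31, and the 520 mm backrest starts at the seat top, so the overall height is 457 + 31 + 520 = 1008 mm.


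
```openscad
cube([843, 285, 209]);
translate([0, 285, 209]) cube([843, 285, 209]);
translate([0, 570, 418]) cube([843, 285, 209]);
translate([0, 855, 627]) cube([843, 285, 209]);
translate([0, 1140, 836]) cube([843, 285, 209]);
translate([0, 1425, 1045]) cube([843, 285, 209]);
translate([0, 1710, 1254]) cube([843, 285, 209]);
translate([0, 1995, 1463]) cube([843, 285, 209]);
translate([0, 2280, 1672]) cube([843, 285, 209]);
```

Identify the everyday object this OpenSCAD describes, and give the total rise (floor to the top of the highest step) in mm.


A staircase. The total rise is 1881 mm.

9 identical blocks, each offset up and back from the previous — a staircase. Each step is 209 mm tall and there are 9 of them, so the total rise is 9 × 209 = 1881 mm.


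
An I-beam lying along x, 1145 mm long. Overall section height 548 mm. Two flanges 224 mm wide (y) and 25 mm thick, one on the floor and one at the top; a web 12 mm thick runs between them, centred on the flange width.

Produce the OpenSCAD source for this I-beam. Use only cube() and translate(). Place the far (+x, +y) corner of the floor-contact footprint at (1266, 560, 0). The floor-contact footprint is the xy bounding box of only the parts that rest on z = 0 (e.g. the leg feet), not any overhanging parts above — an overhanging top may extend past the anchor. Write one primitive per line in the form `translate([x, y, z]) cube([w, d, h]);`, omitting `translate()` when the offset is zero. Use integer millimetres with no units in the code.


translate([121, 336, 0]) cube([1145, 224, 25]);
translate([121, 442, 25]) cube([1145, 12, 498]);
translate([121, 336, 523]) cube([1145, 224, 25]);


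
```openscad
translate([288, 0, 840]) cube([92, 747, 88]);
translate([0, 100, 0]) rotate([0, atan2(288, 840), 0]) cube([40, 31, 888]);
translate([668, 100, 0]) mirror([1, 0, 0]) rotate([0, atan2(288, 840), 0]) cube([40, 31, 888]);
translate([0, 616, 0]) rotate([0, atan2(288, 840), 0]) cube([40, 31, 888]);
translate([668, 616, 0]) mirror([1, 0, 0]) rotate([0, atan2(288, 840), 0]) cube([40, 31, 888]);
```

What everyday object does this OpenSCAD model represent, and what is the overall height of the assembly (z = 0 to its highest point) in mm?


A sawhorse. The overall height is 928 mm.

A beam across two mirrored pairs of raked legs — a sawhorse. The beam's underside is at z = 840 (matching the legs' vertical rise in atan2(288, 840)) and the beam is 88 mm tall, so its top is at 840 + 88 = 928 mm. The raked legs top out at the beam's underside, so that is the highest point.


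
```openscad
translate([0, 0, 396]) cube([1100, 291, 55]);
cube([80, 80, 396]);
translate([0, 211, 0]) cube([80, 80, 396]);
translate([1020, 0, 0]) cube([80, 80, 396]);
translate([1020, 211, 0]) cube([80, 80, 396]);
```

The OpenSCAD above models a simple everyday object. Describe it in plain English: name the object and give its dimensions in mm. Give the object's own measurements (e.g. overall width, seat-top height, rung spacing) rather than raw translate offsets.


A bench: a 1100×291 mm seat slab, 55 mm thick, top at z = 451 mm, on four 80×80 mm square legs flush with the seat corners and standing on z = 0.


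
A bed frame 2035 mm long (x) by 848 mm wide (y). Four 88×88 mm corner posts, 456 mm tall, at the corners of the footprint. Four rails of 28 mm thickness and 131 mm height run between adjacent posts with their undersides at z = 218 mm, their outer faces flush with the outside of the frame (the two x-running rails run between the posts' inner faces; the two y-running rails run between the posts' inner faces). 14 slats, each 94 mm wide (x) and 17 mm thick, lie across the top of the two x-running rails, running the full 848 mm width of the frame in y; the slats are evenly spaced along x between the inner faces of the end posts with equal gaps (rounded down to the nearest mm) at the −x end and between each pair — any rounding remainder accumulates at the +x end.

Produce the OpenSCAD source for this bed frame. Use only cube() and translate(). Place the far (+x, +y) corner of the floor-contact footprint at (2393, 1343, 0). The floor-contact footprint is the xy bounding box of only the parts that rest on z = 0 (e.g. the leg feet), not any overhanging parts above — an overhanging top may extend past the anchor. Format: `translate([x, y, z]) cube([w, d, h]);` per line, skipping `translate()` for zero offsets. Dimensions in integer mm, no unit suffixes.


translate([358, 495, 0]) cube([88, 88, 456]);
translate([358, 1255, 0]) cube([88, 88, 456]);
translate([2305, 495, 0]) cube([88, 88, 456]);
translate([2305, 1255, 0]) cube([88, 88, 456]);
translate([446, 495, 218]) cube([1859, 28, 131]);
translate([446, 1315, 218]) cube([1859, 28, 131]);
translate([358, 583, 218]) cube([28, 672, 131]);
translate([2365, 583, 218]) cube([28, 672, 131]);
translate([482, 495, 349]) cube([94, 848, 17]);
translate([612, 495, 349]) cube([94, 848, 17]);
translate([742, 495, 349]) cube([94, 848, 17]);
translate([872, 495, 349]) cube([94, 848, 17]);
translate([1002, 495, 349]) cube([94, 848, 17]);
translate([1132, 495, 349]) cube([94, 848, 17]);
translate([1262, 495, 349]) cube([94, 848, 17]);
translate([1392, 495, 349]) cube([94, 848, 17]);
translate([1522, 495, 349]) cube([94, 848, 17]);
translate([1652, 495, 349]) cube([94, 848, 17]);
translate([1782, 495, 349]) cube([94, 848, 17]);
translate([1912, 495, 349]) cube([94, 848, 17]);
translate([2042, 495, 349]) cube([94, 848, 17]);
translate([2172, 495, 349]) cube([94, 848, 17]);


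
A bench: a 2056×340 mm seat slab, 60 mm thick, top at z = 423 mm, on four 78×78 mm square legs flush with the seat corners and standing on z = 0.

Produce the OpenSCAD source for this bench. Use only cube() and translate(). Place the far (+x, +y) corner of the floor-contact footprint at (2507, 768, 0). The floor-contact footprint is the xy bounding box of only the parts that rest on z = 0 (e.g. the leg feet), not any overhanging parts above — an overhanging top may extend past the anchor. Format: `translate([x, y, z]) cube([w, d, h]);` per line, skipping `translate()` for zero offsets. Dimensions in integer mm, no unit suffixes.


// leg_h = 423 − 60 = 363
translate([451, 428, 363]) cube([2056, 340, 60]);
translate([451, 428, 0]) cube([78, 78, 363]);
translate([451, 690, 0]) cube([78, 78, 363]);
translate([2429, 428, 0]) cube([78, 78, 363]);
translate([2429, 690, 0]) cube([78, 78, 363]);


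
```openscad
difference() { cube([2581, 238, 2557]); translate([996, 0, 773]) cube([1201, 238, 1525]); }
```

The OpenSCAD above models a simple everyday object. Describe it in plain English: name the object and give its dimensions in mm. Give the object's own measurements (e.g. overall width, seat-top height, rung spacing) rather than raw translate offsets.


A wall 2581 mm long (x), 238 mm thick (y), 2557 mm tall, with a rectangular window opening cut through it. The opening is 1201 mm wide and 1525 mm tall; its sill is at z = 773 mm and its near (−x) edge is 996 mm from the wall's −x end. The opening passes through the full wall thickness.


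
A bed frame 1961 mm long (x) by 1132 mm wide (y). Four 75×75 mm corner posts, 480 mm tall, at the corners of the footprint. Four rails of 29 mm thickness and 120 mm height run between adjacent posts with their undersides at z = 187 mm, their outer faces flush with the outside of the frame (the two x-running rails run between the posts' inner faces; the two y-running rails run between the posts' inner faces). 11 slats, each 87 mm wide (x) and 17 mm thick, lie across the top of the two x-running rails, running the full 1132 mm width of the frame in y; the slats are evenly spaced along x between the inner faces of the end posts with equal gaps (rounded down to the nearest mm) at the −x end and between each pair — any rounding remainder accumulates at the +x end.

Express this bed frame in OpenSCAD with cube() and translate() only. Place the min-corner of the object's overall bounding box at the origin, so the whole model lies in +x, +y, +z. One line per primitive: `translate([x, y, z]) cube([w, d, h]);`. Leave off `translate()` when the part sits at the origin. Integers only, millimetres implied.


cube([75, 75, 480]);
translate([0, 1057, 0]) cube([75, 75, 480]);
translate([1886, 0, 0]) cube([75, 75, 480]);
translate([1886, 1057, 0]) cube([75, 75, 480]);
translate([75, 0, 187]) cube([1811, 29, 120]);
translate([75, 1103, 187]) cube([1811, 29, 120]);
translate([0, 75, 187]) cube([29, 982, 120]);
translate([1932, 75, 187]) cube([29, 982, 120]);
translate([146, 0, 307]) cube([87, 1132, 17]);
translate([304, 0, 307]) cube([87, 1132, 17]);
translate([462, 0, 307]) cube([87, 1132, 17]);
translate([620, 0, 307]) cube([87, 1132, 17]);
translate([778, 0, 307]) cube([87, 1132, 17]);
translate([936, 0, 307]) cube([87, 1132, 17]);
translate([1094, 0, 307]) cube([87, 1132, 17]);
translate([1252, 0, 307]) cube([87, 1132, 17]);
translate([1410, 0, 307]) cube([87, 1132, 17]);
translate([1568, 0, 307]) cube([87, 1132, 17]);
translate([1726, 0, 307]) cube([87, 1132, 17]);


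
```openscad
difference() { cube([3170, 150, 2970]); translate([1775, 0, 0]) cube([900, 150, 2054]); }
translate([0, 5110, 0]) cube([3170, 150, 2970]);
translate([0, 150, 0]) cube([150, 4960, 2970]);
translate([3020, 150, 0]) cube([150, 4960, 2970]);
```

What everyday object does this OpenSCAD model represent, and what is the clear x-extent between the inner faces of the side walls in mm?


A single room. The interior width is 2870 mm.

Four walls enclosing a rectangle with a door in the front wall — a room. Outside width 3170 minus two 150 mm walls gives 2870 mm.


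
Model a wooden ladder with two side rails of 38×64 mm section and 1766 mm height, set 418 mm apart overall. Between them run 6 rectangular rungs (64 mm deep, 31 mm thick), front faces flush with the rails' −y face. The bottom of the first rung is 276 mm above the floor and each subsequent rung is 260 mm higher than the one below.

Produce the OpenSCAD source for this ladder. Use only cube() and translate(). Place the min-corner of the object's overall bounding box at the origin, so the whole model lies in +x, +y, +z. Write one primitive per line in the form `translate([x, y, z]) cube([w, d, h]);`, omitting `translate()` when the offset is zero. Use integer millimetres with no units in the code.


cube([38, 64, 1766]);
translate([380, 0, 0]) cube([38, 64, 1766]);
translate([38, 0, 276]) cube([342, 64, 31]);
translate([38, 0, 536]) cube([342, 64, 31]);
translate([38, 0, 796]) cube([342, 64, 31]);
translate([38, 0, 1056]) cube([342, 64, 31]);
translate([38, 0, 1316]) cube([342, 64, 31]);
translate([38, 0, 1576]) cube([342, 64, 31]);


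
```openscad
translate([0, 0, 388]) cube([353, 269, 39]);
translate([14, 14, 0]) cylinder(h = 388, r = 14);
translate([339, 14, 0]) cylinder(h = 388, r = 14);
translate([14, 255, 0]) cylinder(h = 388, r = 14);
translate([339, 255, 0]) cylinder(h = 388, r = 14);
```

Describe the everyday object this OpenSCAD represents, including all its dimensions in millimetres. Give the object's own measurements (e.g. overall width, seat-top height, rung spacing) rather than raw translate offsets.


A four-legged stool. The seat is a 353×269×39 mm slab whose top surface is at z = 427 mm; four round legs, each 28 mm in diameter, run from the floor (z = 0) to the underside of the seat, each leg's axis is inset half a diameter from the nearest pair of seat edges (so the leg's bounding box is flush with the corner).


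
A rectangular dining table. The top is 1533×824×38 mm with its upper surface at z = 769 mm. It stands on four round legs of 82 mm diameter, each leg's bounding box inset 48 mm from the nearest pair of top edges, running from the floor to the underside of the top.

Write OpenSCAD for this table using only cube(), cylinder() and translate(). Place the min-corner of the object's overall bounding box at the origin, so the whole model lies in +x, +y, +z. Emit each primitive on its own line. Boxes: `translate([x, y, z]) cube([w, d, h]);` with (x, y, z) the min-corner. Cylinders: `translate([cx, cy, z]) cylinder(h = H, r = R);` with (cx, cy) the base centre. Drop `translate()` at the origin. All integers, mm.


// leg_h = 769 - 38 = 731
translate([0, 0, 731]) cube([1533, 824, 38]);
translate([89, 89, 0]) cylinder(h = 731, r = 41);
translate([1444, 89, 0]) cylinder(h = 731, r = 41);
translate([89, 735, 0]) cylinder(h = 731, r = 41);
translate([1444, 735, 0]) cylinder(h = 731, r = 41);


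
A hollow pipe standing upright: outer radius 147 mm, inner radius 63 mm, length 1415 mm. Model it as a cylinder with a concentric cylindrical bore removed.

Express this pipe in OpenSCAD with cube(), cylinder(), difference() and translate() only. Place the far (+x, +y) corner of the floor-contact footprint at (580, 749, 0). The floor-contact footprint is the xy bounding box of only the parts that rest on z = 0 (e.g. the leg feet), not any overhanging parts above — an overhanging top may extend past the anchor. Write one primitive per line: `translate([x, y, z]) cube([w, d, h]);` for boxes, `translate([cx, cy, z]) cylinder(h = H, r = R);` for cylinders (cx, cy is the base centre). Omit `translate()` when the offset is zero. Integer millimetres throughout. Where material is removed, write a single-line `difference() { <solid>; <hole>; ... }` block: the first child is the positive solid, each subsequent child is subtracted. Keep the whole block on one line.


difference() { translate([433, 602, 0]) cylinder(h = 1415, r = 147); translate([433, 602, 0]) cylinder(h = 1415, r = 63); }


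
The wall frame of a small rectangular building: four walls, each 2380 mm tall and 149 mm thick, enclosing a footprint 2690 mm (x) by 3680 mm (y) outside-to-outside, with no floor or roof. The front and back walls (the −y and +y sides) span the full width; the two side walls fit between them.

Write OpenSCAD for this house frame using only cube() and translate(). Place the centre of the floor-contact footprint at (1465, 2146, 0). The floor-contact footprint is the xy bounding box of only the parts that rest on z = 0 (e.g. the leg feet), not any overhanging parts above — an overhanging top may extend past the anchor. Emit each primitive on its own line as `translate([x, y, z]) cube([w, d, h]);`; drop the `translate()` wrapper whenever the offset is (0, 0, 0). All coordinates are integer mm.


translate([120, 306, 0]) cube([2690, 149, 2380]);
translate([120, 3837, 0]) cube([2690, 149, 2380]);
translate([120, 455, 0]) cube([149, 3382, 2380]);
translate([2661, 455, 0]) cube([149, 3382, 2380]);


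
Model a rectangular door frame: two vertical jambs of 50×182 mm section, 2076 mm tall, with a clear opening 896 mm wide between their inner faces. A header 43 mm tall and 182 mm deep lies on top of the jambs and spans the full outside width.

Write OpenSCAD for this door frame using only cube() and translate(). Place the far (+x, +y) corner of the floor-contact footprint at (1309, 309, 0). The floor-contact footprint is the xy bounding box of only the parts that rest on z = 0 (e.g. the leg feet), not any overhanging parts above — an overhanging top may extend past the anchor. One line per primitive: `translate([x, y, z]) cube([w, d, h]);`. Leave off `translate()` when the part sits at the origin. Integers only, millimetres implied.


translate([313, 127, 0]) cube([50, 182, 2076]);
translate([1259, 127, 0]) cube([50, 182, 2076]);
translate([313, 127, 2076]) cube([996, 182, 43]);


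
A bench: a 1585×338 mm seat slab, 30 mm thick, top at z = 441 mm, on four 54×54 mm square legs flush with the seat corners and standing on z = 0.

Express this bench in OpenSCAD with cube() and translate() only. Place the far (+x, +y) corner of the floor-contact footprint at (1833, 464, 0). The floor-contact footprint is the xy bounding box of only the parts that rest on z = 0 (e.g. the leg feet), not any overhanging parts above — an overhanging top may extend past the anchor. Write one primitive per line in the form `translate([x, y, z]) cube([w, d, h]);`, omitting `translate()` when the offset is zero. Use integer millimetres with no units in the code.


// leg_h = 441 − 30 = 411
translate([248, 126, 411]) cube([1585, 338, 30]);
translate([248, 126, 0]) cube([54, 54, 411]);
translate([248, 410, 0]) cube([54, 54, 411]);
translate([1779, 126, 0]) cube([54, 54, 411]);
translate([1779, 410, 0]) cube([54, 54, 411]);


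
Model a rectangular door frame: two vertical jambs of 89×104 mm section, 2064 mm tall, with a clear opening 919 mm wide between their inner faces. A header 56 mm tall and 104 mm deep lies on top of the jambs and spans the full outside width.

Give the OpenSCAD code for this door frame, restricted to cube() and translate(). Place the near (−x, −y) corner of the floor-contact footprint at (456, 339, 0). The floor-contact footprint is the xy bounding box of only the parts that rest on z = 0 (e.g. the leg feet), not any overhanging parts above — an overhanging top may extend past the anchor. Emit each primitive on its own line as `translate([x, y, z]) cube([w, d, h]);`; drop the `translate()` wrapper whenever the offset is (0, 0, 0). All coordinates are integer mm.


translate([456, 339, 0]) cube([89, 104, 2064]);
translate([1464, 339, 0]) cube([89, 104, 2064]);
translate([456, 339, 2064]) cube([1097, 104, 56]);


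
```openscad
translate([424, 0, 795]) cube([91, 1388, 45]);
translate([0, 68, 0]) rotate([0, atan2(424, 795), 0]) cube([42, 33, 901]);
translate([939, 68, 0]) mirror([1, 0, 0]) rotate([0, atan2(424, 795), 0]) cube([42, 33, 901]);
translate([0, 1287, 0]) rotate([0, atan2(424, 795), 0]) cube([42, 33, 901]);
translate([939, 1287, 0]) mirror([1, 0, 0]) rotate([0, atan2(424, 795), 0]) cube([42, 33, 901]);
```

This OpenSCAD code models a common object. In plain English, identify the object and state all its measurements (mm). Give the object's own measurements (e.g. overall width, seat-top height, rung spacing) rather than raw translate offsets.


A sawhorse. A 91×1388×45 mm beam (x, y, z) sits on two A-frame leg pairs. Each pair is two raked legs of 42×33 mm section (33 mm along y) splaying symmetrically in x. Each leg rises 795 mm vertically over 424 mm of horizontal reach and is 901 mm long along its own axis. Every leg's outer bottom edge rests on the floor and its outer top edge meets a bottom edge of the beam — the left legs (tilting toward +x) meet the beam's −x bottom edge, the right legs (their mirror images, tilting toward −x) meet its +x bottom edge — so the leg tops tuck under the beam, the beam's underside is 795 mm above the floor, and the feet are 939 mm apart outside-to-outside with the beam centred between them. The two leg pairs are set in 68 mm from either end of the beam.


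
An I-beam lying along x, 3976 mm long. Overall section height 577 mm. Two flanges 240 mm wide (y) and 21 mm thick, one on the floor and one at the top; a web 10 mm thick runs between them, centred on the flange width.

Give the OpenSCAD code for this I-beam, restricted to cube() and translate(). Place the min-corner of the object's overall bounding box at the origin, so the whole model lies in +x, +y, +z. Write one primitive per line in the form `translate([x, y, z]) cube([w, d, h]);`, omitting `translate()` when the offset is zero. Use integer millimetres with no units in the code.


cube([3976, 240, 21]);
translate([0, 115, 21]) cube([3976, 10, 535]);
translate([0, 0, 556]) cube([3976, 240, 21]);


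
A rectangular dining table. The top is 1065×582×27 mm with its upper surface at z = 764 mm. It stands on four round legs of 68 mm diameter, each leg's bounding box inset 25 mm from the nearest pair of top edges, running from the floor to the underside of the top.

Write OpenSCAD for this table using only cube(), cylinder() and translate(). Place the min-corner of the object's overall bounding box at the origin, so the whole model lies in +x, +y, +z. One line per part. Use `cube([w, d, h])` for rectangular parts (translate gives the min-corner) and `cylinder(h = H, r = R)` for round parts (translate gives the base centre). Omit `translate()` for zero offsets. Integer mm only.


translate([0, 0, 737]) cube([1065, 582, 27]);
translate([59, 59, 0]) cylinder(h = 737, r = 34);
translate([1006, 59, 0]) cylinder(h = 737, r = 34);
translate([59, 523, 0]) cylinder(h = 737, r = 34);
translate([1006, 523, 0]) cylinder(h = 737, r = 34);


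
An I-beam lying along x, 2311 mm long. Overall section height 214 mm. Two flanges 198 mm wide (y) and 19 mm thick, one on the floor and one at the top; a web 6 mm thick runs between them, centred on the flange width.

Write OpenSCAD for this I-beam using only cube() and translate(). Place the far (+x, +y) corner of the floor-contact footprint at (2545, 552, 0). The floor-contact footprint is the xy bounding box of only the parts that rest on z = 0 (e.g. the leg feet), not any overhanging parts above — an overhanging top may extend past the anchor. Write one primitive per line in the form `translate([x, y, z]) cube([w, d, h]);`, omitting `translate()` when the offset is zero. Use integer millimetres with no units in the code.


translate([234, 354, 0]) cube([2311, 198, 19]);
translate([234, 450, 19]) cube([2311, 6, 176]);
translate([234, 354, 195]) cube([2311, 198, 19]);


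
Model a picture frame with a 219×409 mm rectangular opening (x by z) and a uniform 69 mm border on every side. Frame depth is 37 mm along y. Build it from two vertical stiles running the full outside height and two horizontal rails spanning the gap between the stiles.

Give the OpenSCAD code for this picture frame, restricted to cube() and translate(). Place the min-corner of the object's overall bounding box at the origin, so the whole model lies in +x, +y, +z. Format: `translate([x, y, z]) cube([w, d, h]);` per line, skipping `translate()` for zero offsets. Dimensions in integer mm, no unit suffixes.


cube([69, 37, 547]);
translate([288, 0, 0]) cube([69, 37, 547]);
translate([69, 0, 0]) cube([219, 37, 69]);
translate([69, 0, 478]) cube([219, 37, 69]);


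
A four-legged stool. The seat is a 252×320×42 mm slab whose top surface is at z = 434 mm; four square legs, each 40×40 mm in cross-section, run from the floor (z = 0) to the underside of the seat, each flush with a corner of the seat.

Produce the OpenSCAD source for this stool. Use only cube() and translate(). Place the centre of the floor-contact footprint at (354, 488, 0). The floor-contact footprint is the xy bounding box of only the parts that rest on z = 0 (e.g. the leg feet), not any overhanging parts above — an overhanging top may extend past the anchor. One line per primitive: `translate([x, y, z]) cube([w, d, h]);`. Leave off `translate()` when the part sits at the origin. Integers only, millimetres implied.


translate([228, 328, 392]) cube([252, 320, 42]);
translate([228, 328, 0]) cube([40, 40, 392]);
translate([440, 328, 0]) cube([40, 40, 392]);
translate([228, 608, 0]) cube([40, 40, 392]);
translate([440, 608, 0]) cube([40, 40, 392]);


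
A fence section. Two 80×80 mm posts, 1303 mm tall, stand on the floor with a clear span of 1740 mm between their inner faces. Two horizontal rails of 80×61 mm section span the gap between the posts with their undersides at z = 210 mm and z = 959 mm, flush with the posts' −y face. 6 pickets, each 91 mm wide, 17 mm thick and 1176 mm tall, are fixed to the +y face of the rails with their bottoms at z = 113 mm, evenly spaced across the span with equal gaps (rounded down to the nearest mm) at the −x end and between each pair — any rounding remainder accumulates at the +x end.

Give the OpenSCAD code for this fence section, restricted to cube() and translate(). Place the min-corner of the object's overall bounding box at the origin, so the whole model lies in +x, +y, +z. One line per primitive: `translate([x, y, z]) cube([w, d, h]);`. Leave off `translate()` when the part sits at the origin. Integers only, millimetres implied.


cube([80, 80, 1303]);
translate([1820, 0, 0]) cube([80, 80, 1303]);
translate([80, 0, 210]) cube([1740, 80, 61]);
translate([80, 0, 959]) cube([1740, 80, 61]);
translate([250, 80, 113]) cube([91, 17, 1176]);
translate([511, 80, 113]) cube([91, 17, 1176]);
translate([772, 80, 113]) cube([91, 17, 1176]);
translate([1033, 80, 113]) cube([91, 17, 1176]);
translate([1294, 80, 113]) cube([91, 17, 1176]);
translate([1555, 80, 113]) cube([91, 17, 1176]);


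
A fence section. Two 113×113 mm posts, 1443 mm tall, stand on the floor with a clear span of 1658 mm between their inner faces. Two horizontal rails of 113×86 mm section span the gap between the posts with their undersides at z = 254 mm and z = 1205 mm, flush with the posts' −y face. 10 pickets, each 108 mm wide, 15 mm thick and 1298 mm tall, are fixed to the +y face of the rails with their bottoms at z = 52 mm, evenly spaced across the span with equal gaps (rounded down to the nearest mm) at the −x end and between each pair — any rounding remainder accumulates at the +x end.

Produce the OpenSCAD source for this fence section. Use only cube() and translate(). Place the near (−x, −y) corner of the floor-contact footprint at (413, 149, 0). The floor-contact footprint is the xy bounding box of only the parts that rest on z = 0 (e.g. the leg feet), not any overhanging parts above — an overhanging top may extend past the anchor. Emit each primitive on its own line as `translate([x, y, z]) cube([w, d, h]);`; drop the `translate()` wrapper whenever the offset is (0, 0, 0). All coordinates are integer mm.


translate([413, 149, 0]) cube([113, 113, 1443]);
translate([2184, 149, 0]) cube([113, 113, 1443]);
translate([526, 149, 254]) cube([1658, 113, 86]);
translate([526, 149, 1205]) cube([1658, 113, 86]);
translate([578, 262, 52]) cube([108, 15, 1298]);
translate([738, 262, 52]) cube([108, 15, 1298]);
translate([898, 262, 52]) cube([108, 15, 1298]);
translate([1058, 262, 52]) cube([108, 15, 1298]);
translate([1218, 262, 52]) cube([108, 15, 1298]);
translate([1378, 262, 52]) cube([108, 15, 1298]);
translate([1538, 262, 52]) cube([108, 15, 1298]);
translate([1698, 262, 52]) cube([108, 15, 1298]);
translate([1858, 262, 52]) cube([108, 15, 1298]);
translate([2018, 262, 52]) cube([108, 15, 1298]);


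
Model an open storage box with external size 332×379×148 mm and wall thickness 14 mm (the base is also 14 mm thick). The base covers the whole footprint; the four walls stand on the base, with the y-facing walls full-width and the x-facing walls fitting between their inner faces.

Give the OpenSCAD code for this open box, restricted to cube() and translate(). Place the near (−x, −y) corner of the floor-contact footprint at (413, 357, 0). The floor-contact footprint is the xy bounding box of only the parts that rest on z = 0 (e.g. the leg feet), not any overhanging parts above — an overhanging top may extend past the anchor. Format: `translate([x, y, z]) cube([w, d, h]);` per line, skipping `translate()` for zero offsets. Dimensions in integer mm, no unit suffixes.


translate([413, 357, 0]) cube([332, 379, 14]);
translate([413, 357, 14]) cube([332, 14, 134]);
translate([413, 722, 14]) cube([332, 14, 134]);
translate([413, 371, 14]) cube([14, 351, 134]);
translate([731, 371, 14]) cube([14, 351, 134]);


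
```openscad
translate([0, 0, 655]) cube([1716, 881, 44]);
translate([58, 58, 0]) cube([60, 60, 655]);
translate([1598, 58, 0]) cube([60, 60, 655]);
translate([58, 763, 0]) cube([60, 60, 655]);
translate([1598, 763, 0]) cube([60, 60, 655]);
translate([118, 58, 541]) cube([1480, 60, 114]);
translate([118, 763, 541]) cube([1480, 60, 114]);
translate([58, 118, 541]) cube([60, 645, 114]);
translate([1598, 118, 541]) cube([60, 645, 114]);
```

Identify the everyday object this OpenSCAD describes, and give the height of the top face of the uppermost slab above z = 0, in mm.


A table. The table height is 699 mm.

A 1716×881×44 slab sits at z = 655 on four 60 mm square posts — a table. The top surface is at 655 + 44 = 699 mm.


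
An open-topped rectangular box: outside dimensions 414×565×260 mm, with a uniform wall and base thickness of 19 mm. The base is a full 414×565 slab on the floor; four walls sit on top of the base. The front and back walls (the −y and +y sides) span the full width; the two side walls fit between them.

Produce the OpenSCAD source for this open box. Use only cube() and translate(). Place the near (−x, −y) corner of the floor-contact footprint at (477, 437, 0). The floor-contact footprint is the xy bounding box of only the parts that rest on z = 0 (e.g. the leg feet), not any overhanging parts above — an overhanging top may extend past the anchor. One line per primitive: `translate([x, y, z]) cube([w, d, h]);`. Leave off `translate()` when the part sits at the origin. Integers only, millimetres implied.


translate([477, 437, 0]) cube([414, 565, 19]);
translate([477, 437, 19]) cube([414, 19, 241]);
translate([477, 983, 19]) cube([414, 19, 241]);
translate([477, 456, 19]) cube([19, 527, 241]);
translate([872, 456, 19]) cube([19, 527, 241]);


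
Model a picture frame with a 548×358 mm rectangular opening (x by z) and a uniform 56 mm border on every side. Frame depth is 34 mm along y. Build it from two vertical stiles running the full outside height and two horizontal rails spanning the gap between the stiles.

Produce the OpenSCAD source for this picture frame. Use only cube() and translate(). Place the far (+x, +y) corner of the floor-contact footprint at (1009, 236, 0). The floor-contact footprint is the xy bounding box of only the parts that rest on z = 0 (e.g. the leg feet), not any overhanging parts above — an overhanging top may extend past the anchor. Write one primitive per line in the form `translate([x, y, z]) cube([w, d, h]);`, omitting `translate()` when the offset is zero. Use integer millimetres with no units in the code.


translate([349, 202, 0]) cube([56, 34, 470]);
translate([953, 202, 0]) cube([56, 34, 470]);
translate([405, 202, 0]) cube([548, 34, 56]);
translate([405, 202, 414]) cube([548, 34, 56]);
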